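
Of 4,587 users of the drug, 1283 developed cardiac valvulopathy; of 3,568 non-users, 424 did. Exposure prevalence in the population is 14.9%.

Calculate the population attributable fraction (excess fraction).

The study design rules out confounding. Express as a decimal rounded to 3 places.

PAF ≈ 0.168

p₁ = P(outcome | exposed) = 1283/4587 = 0.2797
p₀ = P(outcome | unexposed) = 424/3568 = 0.11883
Overall risk P(Y=1) = π·p₁ + (1−π)·p₀ = 0.149×0.2797 + 0.851×0.11883 = 0.1428.
Under exogeneity, PAF = [P(Y=1) − p₀] / P(Y=1).
PAF = (0.1428 − 0.11883) / 0.1428 ≈ 0.1678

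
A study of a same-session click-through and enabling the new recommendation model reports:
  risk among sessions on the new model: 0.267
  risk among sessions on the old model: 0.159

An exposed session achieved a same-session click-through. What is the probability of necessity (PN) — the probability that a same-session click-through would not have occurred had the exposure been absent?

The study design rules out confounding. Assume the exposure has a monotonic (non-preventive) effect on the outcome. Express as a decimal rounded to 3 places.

PN ≈ 0.404

Let p₁ = 0.267, p₀ = 0.159.
Under exogeneity and monotonicity, PN = (p₁ − p₀) / p₁.
PN = (0.267 − 0.159) / 0.267 = 0.108 / 0.267 ≈ 0.4045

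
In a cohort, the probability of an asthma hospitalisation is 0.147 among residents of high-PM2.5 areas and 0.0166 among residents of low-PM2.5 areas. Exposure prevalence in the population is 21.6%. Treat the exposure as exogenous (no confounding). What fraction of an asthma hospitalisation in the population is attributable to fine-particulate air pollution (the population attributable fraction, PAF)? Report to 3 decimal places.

Let p₁ = 0.147, p₀ = 0.0166.
Overall risk P(Y=1) = π·p₁ + (1−π)·p₀ = 0.216×0.147 + 0.784×0.0166 = 0.044766.
Under exogeneity, PAF = [P(Y=1) − p₀] / P(Y=1).
PAF = (0.044766 − 0.0166) / 0.044766 ≈ 0.6292

PAF ≈ 0.629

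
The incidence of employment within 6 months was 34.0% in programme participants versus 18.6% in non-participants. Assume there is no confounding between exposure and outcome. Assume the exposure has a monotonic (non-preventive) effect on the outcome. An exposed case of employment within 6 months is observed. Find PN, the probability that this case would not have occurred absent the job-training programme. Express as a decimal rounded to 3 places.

p₁ = 0.34, p₀ = 0.186.
Under exogeneity and monotonicity, PN = (p₁ − p₀) / p₁.
PN = (0.34 − 0.186) / 0.34 = 0.154 / 0.34 ≈ 0.4529

PN ≈ 0.453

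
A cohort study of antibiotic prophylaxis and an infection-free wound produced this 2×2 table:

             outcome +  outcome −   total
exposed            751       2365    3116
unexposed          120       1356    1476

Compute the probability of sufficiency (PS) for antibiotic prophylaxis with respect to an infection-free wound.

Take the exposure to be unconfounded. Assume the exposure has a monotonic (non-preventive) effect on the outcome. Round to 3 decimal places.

p₁ = P(outcome | exposed) = 751/3116 = 0.24101
p₀ = P(outcome | unexposed) = 120/1476 = 0.081301
Under exogeneity and monotonicity, PS = (p₁ − p₀)/(1 − p₀).
PS = (0.24101 − 0.081301) / 0.9187 ≈ 0.1738

PS ≈ 0.174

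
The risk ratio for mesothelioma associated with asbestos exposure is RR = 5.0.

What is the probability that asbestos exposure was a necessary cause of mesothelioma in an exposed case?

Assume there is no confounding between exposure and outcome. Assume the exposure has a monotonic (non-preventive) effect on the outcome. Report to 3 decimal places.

Under exogeneity and monotonicity, PN = (RR − 1) / RR = 1 − 1/RR.
PN = (5.0 − 1) / 5.0 = 4 / 5.0 ≈ 0.8000

PN ≈ 0.800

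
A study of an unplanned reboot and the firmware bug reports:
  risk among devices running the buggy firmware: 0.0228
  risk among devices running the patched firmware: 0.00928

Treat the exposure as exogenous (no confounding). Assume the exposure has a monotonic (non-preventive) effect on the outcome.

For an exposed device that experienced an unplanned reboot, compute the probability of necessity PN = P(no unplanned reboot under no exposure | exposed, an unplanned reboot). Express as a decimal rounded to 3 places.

Let p₁ = 0.0228, p₀ = 0.00928.
Under exogeneity and monotonicity, PN = (p₁ − p₀) / p₁.
PN = (0.0228 − 0.00928) / 0.0228 = 0.01352 / 0.0228 ≈ 0.5930

PN ≈ 0.593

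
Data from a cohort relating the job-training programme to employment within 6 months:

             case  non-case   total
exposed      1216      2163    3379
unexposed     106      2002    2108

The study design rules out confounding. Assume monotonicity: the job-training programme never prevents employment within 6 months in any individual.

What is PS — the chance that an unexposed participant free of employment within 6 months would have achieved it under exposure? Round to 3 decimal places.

PS ≈ 0.326

p₁ = P(outcome | exposed) = 1216/3379 = 0.35987
p₀ = P(outcome | unexposed) = 106/2108 = 0.050285
Under exogeneity and monotonicity, PS = (p₁ − p₀) / (1 − p₀).
PS = (0.35987 − 0.050285) / (1 − 0.050285) = 0.30959 / 0.94972 ≈ 0.3260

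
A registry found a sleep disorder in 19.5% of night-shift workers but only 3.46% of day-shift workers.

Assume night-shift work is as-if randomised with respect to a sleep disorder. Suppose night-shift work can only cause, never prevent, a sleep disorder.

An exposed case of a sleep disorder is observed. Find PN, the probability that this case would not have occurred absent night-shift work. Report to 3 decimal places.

p₁ = 0.195, p₀ = 0.0346.
Under exogeneity and monotonicity, PN = (p₁ − p₀) / p₁.
PN = (0.195 − 0.0346) / 0.195 = 0.1604 / 0.195 ≈ 0.8226

PN ≈ 0.823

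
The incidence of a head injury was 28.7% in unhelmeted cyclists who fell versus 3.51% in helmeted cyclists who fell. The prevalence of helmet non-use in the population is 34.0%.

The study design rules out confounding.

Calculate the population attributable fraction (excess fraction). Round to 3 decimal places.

PAF ≈ 0.709

p₁ = 0.287, p₀ = 0.0351.
Overall risk P(Y=1) = π·p₁ + (1−π)·p₀ = 0.34×0.287 + 0.66×0.0351 = 0.12075.
Under exogeneity, PAF = [P(Y=1) − p₀] / P(Y=1).
PAF = (0.12075 − 0.0351) / 0.12075 ≈ 0.7093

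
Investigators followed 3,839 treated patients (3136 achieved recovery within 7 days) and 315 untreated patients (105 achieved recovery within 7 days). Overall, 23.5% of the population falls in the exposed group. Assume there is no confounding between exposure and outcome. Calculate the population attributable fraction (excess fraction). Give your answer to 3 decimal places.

PAF ≈ 0.254

p₁ = P(outcome | exposed) = 3136/3839 = 0.81688
p₀ = P(outcome | unexposed) = 105/315 = 0.33333
Overall risk P(Y=1) = π·p₁ + (1−π)·p₀ = 0.235×0.81688 + 0.765×0.33333 = 0.44697.
Under exogeneity, PAF = [P(Y=1) − p₀] / P(Y=1).
PAF = (0.44697 − 0.33333) / 0.44697 ≈ 0.2542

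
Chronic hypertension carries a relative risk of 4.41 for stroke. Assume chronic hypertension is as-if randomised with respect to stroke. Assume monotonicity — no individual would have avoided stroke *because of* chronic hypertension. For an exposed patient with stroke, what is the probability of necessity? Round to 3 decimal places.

PN ≈ 0.773

Under exogeneity and monotonicity, PN = (RR − 1) / RR = 1 − 1/RR.
PN = (4.41 − 1) / 4.41 = 3.41 / 4.41 ≈ 0.7732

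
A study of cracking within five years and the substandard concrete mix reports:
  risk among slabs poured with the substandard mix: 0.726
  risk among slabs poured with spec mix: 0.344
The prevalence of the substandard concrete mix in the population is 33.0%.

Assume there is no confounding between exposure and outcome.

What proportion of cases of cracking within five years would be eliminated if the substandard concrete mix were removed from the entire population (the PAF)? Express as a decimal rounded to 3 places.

PAF ≈ 0.268

Let p₁ = 0.726, p₀ = 0.344.
Overall risk P(Y=1) = π·p₁ + (1−π)·p₀ = 0.33×0.726 + 0.67×0.344 = 0.47006.
Under exogeneity, PAF = [P(Y=1) − p₀] / P(Y=1).
PAF = (0.47006 − 0.344) / 0.47006 ≈ 0.2682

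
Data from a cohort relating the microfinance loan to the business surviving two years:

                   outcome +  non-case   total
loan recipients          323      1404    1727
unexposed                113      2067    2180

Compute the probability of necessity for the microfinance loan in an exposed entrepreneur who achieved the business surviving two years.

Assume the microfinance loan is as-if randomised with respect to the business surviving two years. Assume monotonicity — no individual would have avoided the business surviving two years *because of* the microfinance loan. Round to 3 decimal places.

p₁ = P(outcome | exposed) = 323/1727 = 0.18703
p₀ = P(outcome | unexposed) = 113/2180 = 0.051835
Under exogeneity and monotonicity, PN = (p₁ − p₀)/p₁.
PN = (0.18703 − 0.051835) / 0.18703 ≈ 0.7229

PN ≈ 0.723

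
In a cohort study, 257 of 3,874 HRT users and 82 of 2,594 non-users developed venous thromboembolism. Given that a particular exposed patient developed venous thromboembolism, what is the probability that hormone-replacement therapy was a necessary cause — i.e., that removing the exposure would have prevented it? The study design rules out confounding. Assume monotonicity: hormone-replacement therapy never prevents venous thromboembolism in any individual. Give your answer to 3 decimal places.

PN ≈ 0.523

p₁ = P(outcome | exposed) = 257/3874 = 0.06634
p₀ = P(outcome | unexposed) = 82/2594 = 0.031611
Under exogeneity and monotonicity, PN = (p₁ − p₀) / p₁.
PN = (0.06634 − 0.031611) / 0.06634 = 0.034728 / 0.06634 ≈ 0.5235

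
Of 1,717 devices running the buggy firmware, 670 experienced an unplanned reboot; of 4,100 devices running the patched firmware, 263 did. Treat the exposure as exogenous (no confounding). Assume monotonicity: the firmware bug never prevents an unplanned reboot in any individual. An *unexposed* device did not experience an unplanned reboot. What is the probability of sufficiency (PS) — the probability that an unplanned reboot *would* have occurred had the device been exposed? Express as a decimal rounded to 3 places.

p₁ = P(outcome | exposed) = 670/1717 = 0.39022
p₀ = P(outcome | unexposed) = 263/4100 = 0.064146
Under exogeneity and monotonicity, PS = (p₁ − p₀) / (1 − p₀).
PS = (0.39022 − 0.064146) / (1 − 0.064146) = 0.32607 / 0.93585 ≈ 0.3484

PS ≈ 0.348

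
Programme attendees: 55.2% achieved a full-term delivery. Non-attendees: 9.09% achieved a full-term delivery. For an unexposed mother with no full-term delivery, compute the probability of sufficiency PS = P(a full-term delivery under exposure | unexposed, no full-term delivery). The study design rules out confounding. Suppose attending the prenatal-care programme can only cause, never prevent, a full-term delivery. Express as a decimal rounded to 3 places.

PS ≈ 0.507

p₁ = 0.552, p₀ = 0.0909.
Under exogeneity and monotonicity, PS = (p₁ − p₀) / (1 − p₀).
PS = (0.552 − 0.0909) / (1 − 0.0909) = 0.4611 / 0.9091 ≈ 0.5072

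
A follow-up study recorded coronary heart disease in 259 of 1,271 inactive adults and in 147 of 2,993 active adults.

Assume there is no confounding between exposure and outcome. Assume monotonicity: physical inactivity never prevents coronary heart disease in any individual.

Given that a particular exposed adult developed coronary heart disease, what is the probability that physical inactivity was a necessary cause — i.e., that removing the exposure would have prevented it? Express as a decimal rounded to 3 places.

p₁ = P(outcome | exposed) = 259/1271 = 0.20378
p₀ = P(outcome | unexposed) = 147/2993 = 0.049115
Under exogeneity and monotonicity, PN = (p₁ − p₀) / p₁.
PN = (0.20378 − 0.049115) / 0.20378 = 0.15466 / 0.20378 ≈ 0.7590

PN ≈ 0.759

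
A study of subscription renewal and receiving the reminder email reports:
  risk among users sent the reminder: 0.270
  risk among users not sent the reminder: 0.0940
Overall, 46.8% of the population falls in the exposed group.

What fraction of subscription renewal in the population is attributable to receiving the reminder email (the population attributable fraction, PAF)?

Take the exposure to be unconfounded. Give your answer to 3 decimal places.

PAF ≈ 0.467

Let p₁ = 0.27, p₀ = 0.094.
Overall risk P(Y=1) = π·p₁ + (1−π)·p₀ = 0.468×0.27 + 0.532×0.094 = 0.17637.
Under exogeneity, PAF = [P(Y=1) − p₀] / P(Y=1).
PAF = (0.17637 − 0.094) / 0.17637 ≈ 0.4670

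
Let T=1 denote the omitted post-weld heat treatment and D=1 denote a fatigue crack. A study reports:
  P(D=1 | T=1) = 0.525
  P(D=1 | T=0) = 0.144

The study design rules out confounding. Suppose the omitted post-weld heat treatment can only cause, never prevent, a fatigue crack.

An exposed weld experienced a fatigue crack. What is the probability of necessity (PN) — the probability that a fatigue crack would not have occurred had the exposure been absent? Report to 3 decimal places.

PN ≈ 0.726

Let p₁ = 0.525, p₀ = 0.144.
Under exogeneity and monotonicity, PN = (p₁ − p₀) / p₁.
PN = (0.525 − 0.144) / 0.525 = 0.381 / 0.525 ≈ 0.7257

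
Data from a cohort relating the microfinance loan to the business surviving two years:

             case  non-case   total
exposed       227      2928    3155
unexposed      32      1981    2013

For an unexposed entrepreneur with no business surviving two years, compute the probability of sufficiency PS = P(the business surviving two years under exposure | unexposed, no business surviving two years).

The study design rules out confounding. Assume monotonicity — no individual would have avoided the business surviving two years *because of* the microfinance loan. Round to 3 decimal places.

PS ≈ 0.057

p₁ = P(outcome | exposed) = 227/3155 = 0.071949
p₀ = P(outcome | unexposed) = 32/2013 = 0.015897
Under exogeneity and monotonicity, PS = (p₁ − p₀) / (1 − p₀).
PS = (0.071949 − 0.015897) / (1 − 0.015897) = 0.056053 / 0.9841 ≈ 0.0570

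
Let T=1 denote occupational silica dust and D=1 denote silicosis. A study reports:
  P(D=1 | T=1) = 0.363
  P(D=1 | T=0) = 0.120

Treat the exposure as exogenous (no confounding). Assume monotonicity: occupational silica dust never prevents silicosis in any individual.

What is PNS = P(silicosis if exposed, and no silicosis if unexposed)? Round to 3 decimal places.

PNS ≈ 0.243

Let p₁ = 0.363, p₀ = 0.12.
Under exogeneity and monotonicity, PNS = p₁ − p₀.
PNS = 0.363 − 0.12 = 0.243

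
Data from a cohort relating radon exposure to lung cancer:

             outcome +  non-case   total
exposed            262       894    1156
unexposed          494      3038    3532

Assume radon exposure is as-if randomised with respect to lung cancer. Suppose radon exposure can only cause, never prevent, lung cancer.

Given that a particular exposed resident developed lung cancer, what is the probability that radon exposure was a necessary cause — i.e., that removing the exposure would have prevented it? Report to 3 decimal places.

PN ≈ 0.383

p₁ = P(outcome | exposed) = 262/1156 = 0.22664
p₀ = P(outcome | unexposed) = 494/3532 = 0.13986
Under exogeneity and monotonicity, PN = (p₁ − p₀) / p₁.
PN = (0.22664 − 0.13986) / 0.22664 = 0.086779 / 0.22664 ≈ 0.3829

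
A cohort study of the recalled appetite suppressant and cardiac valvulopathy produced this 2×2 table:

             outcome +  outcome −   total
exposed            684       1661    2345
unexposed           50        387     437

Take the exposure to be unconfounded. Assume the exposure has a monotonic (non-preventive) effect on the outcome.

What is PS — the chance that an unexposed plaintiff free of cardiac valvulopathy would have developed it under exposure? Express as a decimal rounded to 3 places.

p₁ = P(outcome | exposed) = 684/2345 = 0.29168
p₀ = P(outcome | unexposed) = 50/437 = 0.11442
Under exogeneity and monotonicity, PS = (p₁ − p₀)/(1 − p₀).
PS = (0.29168 − 0.11442) / 0.88558 ≈ 0.2002

PS ≈ 0.200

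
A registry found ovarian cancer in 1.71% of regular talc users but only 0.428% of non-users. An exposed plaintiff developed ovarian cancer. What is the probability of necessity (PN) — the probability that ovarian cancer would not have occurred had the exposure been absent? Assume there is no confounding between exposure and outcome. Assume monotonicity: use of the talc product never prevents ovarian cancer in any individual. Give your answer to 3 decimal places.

PN ≈ 0.750

p₁ = 0.0171, p₀ = 0.00428.
Under exogeneity and monotonicity, PN = (p₁ − p₀) / p₁.
PN = (0.0171 − 0.00428) / 0.0171 = 0.01282 / 0.0171 ≈ 0.7497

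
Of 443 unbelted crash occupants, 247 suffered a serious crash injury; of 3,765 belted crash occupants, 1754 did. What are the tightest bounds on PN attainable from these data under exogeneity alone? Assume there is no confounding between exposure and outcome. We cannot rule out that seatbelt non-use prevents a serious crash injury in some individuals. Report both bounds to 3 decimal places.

p₁ = P(outcome | exposed) = 247/443 = 0.55756
p₀ = P(outcome | unexposed) = 1754/3765 = 0.46587
Under exogeneity alone the bounds on PN are max{0,(p₁−p₀)/p₁} ≤ PN ≤ min{1,(1−p₀)/p₁}.
  lower = (p₁ − p₀)/p₁ = 0.091692 / 0.55756 ≈ 0.1645
  upper = min{1, (1 − p₀)/p₁} = 0.53413 / 0.55756 ≈ 0.9580

0.164 ≤ PN ≤ 0.958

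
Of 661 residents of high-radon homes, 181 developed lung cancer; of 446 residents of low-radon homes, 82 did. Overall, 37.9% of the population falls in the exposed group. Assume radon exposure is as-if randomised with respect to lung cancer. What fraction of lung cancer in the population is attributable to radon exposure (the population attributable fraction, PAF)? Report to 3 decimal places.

p₁ = P(outcome | exposed) = 181/661 = 0.27383
p₀ = P(outcome | unexposed) = 82/446 = 0.18386
Overall risk P(Y=1) = π·p₁ + (1−π)·p₀ = 0.379×0.27383 + 0.621×0.18386 = 0.21796.
Under exogeneity, PAF = [P(Y=1) − p₀] / P(Y=1).
PAF = (0.21796 − 0.18386) / 0.21796 ≈ 0.1564

PAF ≈ 0.156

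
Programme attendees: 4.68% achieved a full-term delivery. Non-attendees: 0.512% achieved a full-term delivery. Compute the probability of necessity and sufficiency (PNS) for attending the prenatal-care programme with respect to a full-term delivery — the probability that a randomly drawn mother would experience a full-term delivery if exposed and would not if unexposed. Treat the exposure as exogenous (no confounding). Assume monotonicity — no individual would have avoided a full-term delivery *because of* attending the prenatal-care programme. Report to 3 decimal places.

p₁ = 0.0468, p₀ = 0.00512.
Under exogeneity and monotonicity, PNS = p₁ − p₀.
PNS = 0.0468 − 0.00512 = 0.04168

PNS ≈ 0.042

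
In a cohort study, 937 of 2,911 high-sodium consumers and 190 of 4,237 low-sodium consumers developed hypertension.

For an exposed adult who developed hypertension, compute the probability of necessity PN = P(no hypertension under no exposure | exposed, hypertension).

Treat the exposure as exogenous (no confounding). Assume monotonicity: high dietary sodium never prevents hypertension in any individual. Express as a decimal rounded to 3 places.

p₁ = P(outcome | exposed) = 937/2911 = 0.32188
p₀ = P(outcome | unexposed) = 190/4237 = 0.044843
Under exogeneity and monotonicity, PN = (p₁ − p₀) / p₁.
PN = (0.32188 − 0.044843) / 0.32188 = 0.27704 / 0.32188 ≈ 0.8607

PN ≈ 0.861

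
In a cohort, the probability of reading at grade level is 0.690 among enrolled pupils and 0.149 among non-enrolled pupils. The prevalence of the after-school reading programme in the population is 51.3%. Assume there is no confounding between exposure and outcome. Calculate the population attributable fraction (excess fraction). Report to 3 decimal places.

PAF ≈ 0.651

Let p₁ = 0.69, p₀ = 0.149.
Overall risk P(Y=1) = π·p₁ + (1−π)·p₀ = 0.513×0.69 + 0.487×0.149 = 0.42653.
Under exogeneity, PAF = [P(Y=1) − p₀] / P(Y=1).
PAF = (0.42653 − 0.149) / 0.42653 ≈ 0.6507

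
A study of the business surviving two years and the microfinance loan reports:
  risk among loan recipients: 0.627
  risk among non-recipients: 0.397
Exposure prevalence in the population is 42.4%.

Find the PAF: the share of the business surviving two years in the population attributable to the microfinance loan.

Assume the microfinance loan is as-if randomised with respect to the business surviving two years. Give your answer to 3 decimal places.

Let p₁ = 0.627, p₀ = 0.397.
Overall risk P(Y=1) = π·p₁ + (1−π)·p₀ = 0.424×0.627 + 0.576×0.397 = 0.49452.
Under exogeneity, PAF = [P(Y=1) − p₀] / P(Y=1).
PAF = (0.49452 − 0.397) / 0.49452 ≈ 0.1972

PAF ≈ 0.197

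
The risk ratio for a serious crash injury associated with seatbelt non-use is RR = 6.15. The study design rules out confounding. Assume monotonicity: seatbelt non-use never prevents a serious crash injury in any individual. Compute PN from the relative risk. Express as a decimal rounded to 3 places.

PN ≈ 0.837

Under exogeneity and monotonicity, PN = (RR − 1) / RR = 1 − 1/RR.
PN = (6.15 − 1) / 6.15 = 5.15 / 6.15 ≈ 0.8374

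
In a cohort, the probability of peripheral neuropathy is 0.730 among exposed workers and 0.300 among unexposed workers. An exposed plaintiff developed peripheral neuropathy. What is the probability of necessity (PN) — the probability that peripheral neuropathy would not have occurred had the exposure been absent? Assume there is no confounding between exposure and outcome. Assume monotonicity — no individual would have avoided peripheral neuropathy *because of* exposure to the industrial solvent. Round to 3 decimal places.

Let p₁ = 0.73, p₀ = 0.3.
Under exogeneity and monotonicity, PN = (p₁ − p₀) / p₁.
PN = (0.73 − 0.3) / 0.73 = 0.43 / 0.73 ≈ 0.5890

PN ≈ 0.589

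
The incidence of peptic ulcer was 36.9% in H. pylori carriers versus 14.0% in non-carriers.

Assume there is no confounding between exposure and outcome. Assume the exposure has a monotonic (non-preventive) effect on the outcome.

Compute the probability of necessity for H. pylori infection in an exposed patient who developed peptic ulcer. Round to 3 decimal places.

PN ≈ 0.621

p₁ = 0.369, p₀ = 0.14.
Under exogeneity and monotonicity, PN = (p₁ − p₀) / p₁.
PN = (0.369 − 0.14) / 0.369 = 0.229 / 0.369 ≈ 0.6206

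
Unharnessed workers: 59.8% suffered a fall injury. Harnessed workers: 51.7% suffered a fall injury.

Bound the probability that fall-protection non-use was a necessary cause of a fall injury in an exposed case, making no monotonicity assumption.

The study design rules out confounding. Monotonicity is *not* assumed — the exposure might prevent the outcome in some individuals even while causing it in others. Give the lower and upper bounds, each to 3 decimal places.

0.135 ≤ PN ≤ 0.808

p₁ = 0.598, p₀ = 0.517.
Under exogeneity alone the bounds on PN are max{0,(p₁−p₀)/p₁} ≤ PN ≤ min{1,(1−p₀)/p₁}.
  lower = (p₁ − p₀)/p₁ = 0.081 / 0.598 ≈ 0.1355
  upper = min{1, (1 − p₀)/p₁} = 0.483 / 0.598 ≈ 0.8077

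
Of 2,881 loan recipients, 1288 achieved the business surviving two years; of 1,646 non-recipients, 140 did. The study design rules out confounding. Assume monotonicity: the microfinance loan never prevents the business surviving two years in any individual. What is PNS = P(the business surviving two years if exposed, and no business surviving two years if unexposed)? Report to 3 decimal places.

PNS ≈ 0.362

p₁ = P(outcome | exposed) = 1288/2881 = 0.44707
p₀ = P(outcome | unexposed) = 140/1646 = 0.085055
Under exogeneity and monotonicity, PNS = p₁ − p₀.
PNS = 0.44707 − 0.085055 = 0.36201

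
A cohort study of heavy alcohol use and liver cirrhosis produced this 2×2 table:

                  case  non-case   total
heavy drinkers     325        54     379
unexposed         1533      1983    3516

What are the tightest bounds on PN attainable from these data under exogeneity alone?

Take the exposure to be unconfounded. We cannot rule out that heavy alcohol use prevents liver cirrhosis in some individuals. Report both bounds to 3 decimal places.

0.492 ≤ PN ≤ 0.658

p₁ = P(outcome | exposed) = 325/379 = 0.85752
p₀ = P(outcome | unexposed) = 1533/3516 = 0.43601
Under exogeneity alone the bounds on PN are max{0,(p₁−p₀)/p₁} ≤ PN ≤ min{1,(1−p₀)/p₁}.
  lower = (p₁ − p₀)/p₁ = 0.42151 / 0.85752 ≈ 0.4915
  upper = min{1, (1 − p₀)/p₁} = 0.56399 / 0.85752 ≈ 0.6577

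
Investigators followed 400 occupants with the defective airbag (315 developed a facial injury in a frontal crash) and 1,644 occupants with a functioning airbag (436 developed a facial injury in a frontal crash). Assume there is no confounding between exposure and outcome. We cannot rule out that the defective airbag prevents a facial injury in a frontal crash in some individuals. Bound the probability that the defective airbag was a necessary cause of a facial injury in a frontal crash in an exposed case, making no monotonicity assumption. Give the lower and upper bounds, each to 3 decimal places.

p₁ = P(outcome | exposed) = 315/400 = 0.7875
p₀ = P(outcome | unexposed) = 436/1644 = 0.26521
Under exogeneity alone the bounds on PN are max{0,(p₁−p₀)/p₁} ≤ PN ≤ min{1,(1−p₀)/p₁}.
  lower = (p₁ − p₀)/p₁ = 0.52229 / 0.7875 ≈ 0.6632
  upper = min{1, (1 − p₀)/p₁} = 0.73479 / 0.7875 ≈ 0.9331

0.663 ≤ PN ≤ 0.933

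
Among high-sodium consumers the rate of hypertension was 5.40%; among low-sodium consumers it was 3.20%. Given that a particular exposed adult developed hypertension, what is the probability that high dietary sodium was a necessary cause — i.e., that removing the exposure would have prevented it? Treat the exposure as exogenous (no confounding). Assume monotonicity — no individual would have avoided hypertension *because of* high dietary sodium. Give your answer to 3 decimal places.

PN ≈ 0.407

p₁ = 0.054, p₀ = 0.032.
Under exogeneity and monotonicity, PN = (p₁ − p₀) / p₁.
PN = (0.054 − 0.032) / 0.054 = 0.022 / 0.054 ≈ 0.4074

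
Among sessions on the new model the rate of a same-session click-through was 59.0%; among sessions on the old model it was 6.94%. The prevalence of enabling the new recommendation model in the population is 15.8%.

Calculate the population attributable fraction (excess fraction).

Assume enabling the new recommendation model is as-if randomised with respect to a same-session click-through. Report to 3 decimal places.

PAF ≈ 0.542

p₁ = 0.59, p₀ = 0.0694.
Overall risk P(Y=1) = π·p₁ + (1−π)·p₀ = 0.158×0.59 + 0.842×0.0694 = 0.15165.
Under exogeneity, PAF = [P(Y=1) − p₀] / P(Y=1).
PAF = (0.15165 − 0.0694) / 0.15165 ≈ 0.5424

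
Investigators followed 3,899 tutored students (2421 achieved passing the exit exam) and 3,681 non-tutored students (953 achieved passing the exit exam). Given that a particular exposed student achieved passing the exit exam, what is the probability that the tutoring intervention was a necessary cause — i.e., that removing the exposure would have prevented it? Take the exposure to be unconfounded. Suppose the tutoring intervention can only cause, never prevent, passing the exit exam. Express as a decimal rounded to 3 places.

p₁ = P(outcome | exposed) = 2421/3899 = 0.62093
p₀ = P(outcome | unexposed) = 953/3681 = 0.2589
Under exogeneity and monotonicity, PN = (p₁ − p₀) / p₁.
PN = (0.62093 − 0.2589) / 0.62093 = 0.36203 / 0.62093 ≈ 0.5830

PN ≈ 0.583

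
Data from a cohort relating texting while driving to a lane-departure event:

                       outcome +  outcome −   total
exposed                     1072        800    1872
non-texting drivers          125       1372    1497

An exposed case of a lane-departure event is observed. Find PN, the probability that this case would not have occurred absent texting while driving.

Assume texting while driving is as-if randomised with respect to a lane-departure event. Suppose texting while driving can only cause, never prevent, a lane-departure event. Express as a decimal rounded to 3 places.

PN ≈ 0.854

p₁ = P(outcome | exposed) = 1072/1872 = 0.57265
p₀ = P(outcome | unexposed) = 125/1497 = 0.0835
Under exogeneity and monotonicity, PN = (p₁ − p₀)/p₁.
PN = (0.57265 − 0.0835) / 0.57265 ≈ 0.8542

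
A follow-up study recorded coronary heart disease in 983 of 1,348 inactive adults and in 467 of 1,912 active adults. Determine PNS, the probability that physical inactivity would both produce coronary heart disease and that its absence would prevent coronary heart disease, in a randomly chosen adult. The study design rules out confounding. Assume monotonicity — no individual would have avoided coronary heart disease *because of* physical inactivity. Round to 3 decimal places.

p₁ = P(outcome | exposed) = 983/1348 = 0.72923
p₀ = P(outcome | unexposed) = 467/1912 = 0.24425
Under exogeneity and monotonicity, PNS = p₁ − p₀.
PNS = 0.72923 − 0.24425 = 0.48498

PNS ≈ 0.485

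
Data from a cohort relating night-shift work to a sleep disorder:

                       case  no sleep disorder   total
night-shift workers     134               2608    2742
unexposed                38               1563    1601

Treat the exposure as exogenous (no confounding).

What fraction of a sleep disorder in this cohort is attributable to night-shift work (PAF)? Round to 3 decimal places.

p₁ = P(outcome | exposed) = 134/2742 = 0.048869
p₀ = P(outcome | unexposed) = 38/1601 = 0.023735
Exposure prevalence π = 2742/4343 = 0.63136; overall risk P(Y=1) = 0.039604.
Under exogeneity, PAF = [P(Y=1) − p₀]/P(Y=1).
PAF = (0.039604 − 0.023735) / 0.039604 ≈ 0.4007

PAF ≈ 0.401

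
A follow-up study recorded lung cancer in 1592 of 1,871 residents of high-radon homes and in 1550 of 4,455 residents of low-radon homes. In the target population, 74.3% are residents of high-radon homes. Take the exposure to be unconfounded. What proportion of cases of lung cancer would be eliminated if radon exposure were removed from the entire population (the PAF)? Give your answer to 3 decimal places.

PAF ≈ 0.518

p₁ = P(outcome | exposed) = 1592/1871 = 0.85088
p₀ = P(outcome | unexposed) = 1550/4455 = 0.34792
Overall risk P(Y=1) = π·p₁ + (1−π)·p₀ = 0.743×0.85088 + 0.257×0.34792 = 0.72162.
Under exogeneity, PAF = [P(Y=1) − p₀] / P(Y=1).
PAF = (0.72162 − 0.34792) / 0.72162 ≈ 0.5179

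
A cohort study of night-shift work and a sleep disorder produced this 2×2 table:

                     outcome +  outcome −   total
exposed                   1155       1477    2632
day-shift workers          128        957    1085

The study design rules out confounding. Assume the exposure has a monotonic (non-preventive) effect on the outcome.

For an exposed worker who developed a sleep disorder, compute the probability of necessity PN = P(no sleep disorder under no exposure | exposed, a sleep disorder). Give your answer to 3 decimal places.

PN ≈ 0.731

p₁ = P(outcome | exposed) = 1155/2632 = 0.43883
p₀ = P(outcome | unexposed) = 128/1085 = 0.11797
Under exogeneity and monotonicity, PN = (p₁ − p₀)/p₁.
PN = (0.43883 − 0.11797) / 0.43883 ≈ 0.7312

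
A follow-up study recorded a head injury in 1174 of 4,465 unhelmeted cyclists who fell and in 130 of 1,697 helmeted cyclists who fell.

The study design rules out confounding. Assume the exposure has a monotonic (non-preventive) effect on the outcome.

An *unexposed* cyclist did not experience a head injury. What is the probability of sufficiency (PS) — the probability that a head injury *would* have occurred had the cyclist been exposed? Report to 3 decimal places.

PS ≈ 0.202

p₁ = P(outcome | exposed) = 1174/4465 = 0.26293
p₀ = P(outcome | unexposed) = 130/1697 = 0.076606
Under exogeneity and monotonicity, PS = (p₁ − p₀) / (1 − p₀).
PS = (0.26293 − 0.076606) / (1 − 0.076606) = 0.18633 / 0.92339 ≈ 0.2018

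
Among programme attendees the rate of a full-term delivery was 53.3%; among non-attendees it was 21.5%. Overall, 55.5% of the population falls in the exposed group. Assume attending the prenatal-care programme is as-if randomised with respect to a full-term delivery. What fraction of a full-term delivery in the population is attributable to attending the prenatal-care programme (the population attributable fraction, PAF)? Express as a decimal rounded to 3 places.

PAF ≈ 0.451

p₁ = 0.533, p₀ = 0.215.
Overall risk P(Y=1) = π·p₁ + (1−π)·p₀ = 0.555×0.533 + 0.445×0.215 = 0.39149.
Under exogeneity, PAF = [P(Y=1) − p₀] / P(Y=1).
PAF = (0.39149 − 0.215) / 0.39149 ≈ 0.4508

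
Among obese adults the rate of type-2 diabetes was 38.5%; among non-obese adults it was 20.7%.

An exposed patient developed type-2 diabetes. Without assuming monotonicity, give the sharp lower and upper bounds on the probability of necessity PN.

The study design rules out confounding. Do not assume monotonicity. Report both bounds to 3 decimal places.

p₁ = 0.385, p₀ = 0.207.
Under exogeneity alone the bounds on PN are max{0,(p₁−p₀)/p₁} ≤ PN ≤ min{1,(1−p₀)/p₁}.
  lower = (p₁ − p₀)/p₁ = 0.178 / 0.385 ≈ 0.4623
  upper = min{1, (1 − p₀)/p₁} = 0.793 / 0.385 ≈ 2.0597 → capped at 1

0.462 ≤ PN ≤ 1.000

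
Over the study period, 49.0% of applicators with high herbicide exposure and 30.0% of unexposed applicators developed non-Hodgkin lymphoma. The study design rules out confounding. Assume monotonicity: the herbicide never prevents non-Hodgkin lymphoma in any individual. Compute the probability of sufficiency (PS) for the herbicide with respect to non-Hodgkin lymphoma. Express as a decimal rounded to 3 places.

p₁ = 0.49, p₀ = 0.3.
Under exogeneity and monotonicity, PS = (p₁ − p₀) / (1 − p₀).
PS = (0.49 − 0.3) / (1 − 0.3) = 0.19 / 0.7 ≈ 0.2714

PS ≈ 0.271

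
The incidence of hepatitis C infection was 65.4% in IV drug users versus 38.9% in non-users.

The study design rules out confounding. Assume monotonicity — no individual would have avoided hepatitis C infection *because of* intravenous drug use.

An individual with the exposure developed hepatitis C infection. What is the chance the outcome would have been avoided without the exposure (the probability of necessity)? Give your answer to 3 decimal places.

PN ≈ 0.405

p₁ = 0.654, p₀ = 0.389.
Under exogeneity and monotonicity, PN = (p₁ − p₀) / p₁.
PN = (0.654 − 0.389) / 0.654 = 0.265 / 0.654 ≈ 0.4052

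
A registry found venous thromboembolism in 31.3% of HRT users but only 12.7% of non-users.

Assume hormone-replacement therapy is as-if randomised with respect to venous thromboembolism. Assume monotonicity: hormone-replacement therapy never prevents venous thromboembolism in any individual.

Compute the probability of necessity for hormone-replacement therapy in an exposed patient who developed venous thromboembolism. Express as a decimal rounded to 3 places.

p₁ = 0.313, p₀ = 0.127.
Under exogeneity and monotonicity, PN = (p₁ − p₀) / p₁.
PN = (0.313 − 0.127) / 0.313 = 0.186 / 0.313 ≈ 0.5942

PN ≈ 0.594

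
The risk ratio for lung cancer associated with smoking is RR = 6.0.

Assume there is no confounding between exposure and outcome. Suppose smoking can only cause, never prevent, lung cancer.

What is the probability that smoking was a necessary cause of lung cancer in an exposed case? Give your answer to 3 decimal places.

Under exogeneity and monotonicity, PN = (RR − 1) / RR = 1 − 1/RR.
PN = (6.0 − 1) / 6.0 = 5 / 6.0 ≈ 0.8333

PN ≈ 0.833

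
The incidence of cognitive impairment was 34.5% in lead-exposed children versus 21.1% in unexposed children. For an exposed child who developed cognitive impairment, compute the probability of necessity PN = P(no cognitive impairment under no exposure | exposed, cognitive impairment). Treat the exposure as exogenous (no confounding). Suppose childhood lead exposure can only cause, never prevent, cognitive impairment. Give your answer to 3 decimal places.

p₁ = 0.345, p₀ = 0.211.
Under exogeneity and monotonicity, PN = (p₁ − p₀) / p₁.
PN = (0.345 − 0.211) / 0.345 = 0.134 / 0.345 ≈ 0.3884

PN ≈ 0.388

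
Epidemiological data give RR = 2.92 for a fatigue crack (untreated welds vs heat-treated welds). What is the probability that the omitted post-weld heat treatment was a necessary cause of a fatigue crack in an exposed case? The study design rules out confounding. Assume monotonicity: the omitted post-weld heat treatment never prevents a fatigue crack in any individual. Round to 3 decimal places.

PN ≈ 0.658

Under exogeneity and monotonicity, PN = (RR − 1) / RR = 1 − 1/RR.
PN = (2.92 − 1) / 2.92 = 1.92 / 2.92 ≈ 0.6575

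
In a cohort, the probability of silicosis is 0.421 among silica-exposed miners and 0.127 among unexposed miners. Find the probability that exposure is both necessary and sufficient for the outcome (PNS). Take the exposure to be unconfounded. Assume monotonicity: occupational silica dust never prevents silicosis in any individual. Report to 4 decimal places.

PNS ≈ 0.2940

Let p₁ = 0.421, p₀ = 0.127.
Under exogeneity and monotonicity, PNS = p₁ − p₀.
PNS = 0.421 − 0.127 = 0.294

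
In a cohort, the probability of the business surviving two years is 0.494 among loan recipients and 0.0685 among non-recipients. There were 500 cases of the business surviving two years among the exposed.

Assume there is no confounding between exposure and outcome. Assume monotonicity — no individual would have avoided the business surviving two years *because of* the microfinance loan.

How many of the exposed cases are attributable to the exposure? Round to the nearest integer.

about 431 cases

Let p₁ = 0.494, p₀ = 0.0685.
PN = (p₁ − p₀)/p₁ = (0.494 − 0.0685) / 0.494 ≈ 0.86134.
Attributable cases ≈ PN × (exposed cases) = 0.86134 × 500 ≈ 430.67.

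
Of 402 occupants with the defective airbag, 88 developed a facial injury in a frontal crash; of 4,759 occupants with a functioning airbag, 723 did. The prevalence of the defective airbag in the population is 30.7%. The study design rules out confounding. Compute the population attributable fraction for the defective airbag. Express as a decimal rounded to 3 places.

p₁ = P(outcome | exposed) = 88/402 = 0.21891
p₀ = P(outcome | unexposed) = 723/4759 = 0.15192
Overall risk P(Y=1) = π·p₁ + (1−π)·p₀ = 0.307×0.21891 + 0.693×0.15192 = 0.17249.
Under exogeneity, PAF = [P(Y=1) − p₀] / P(Y=1).
PAF = (0.17249 − 0.15192) / 0.17249 ≈ 0.1192

PAF ≈ 0.119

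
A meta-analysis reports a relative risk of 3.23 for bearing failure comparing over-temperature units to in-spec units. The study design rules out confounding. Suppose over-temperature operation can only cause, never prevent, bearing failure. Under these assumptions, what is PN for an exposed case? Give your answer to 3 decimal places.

Under exogeneity and monotonicity, PN = (RR − 1) / RR = 1 − 1/RR.
PN = (3.23 − 1) / 3.23 = 2.23 / 3.23 ≈ 0.6904

PN ≈ 0.690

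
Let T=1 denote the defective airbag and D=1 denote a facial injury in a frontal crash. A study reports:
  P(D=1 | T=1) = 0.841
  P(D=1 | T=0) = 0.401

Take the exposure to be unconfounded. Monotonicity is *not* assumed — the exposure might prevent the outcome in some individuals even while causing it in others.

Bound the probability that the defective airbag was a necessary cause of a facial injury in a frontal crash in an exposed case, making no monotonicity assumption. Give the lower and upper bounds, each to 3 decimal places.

Let p₁ = 0.841, p₀ = 0.401.
Under exogeneity alone the bounds on PN are max{0,(p₁−p₀)/p₁} ≤ PN ≤ min{1,(1−p₀)/p₁}.
  lower = (p₁ − p₀)/p₁ = 0.44 / 0.841 ≈ 0.5232
  upper = min{1, (1 − p₀)/p₁} = 0.599 / 0.841 ≈ 0.7122

0.523 ≤ PN ≤ 0.712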